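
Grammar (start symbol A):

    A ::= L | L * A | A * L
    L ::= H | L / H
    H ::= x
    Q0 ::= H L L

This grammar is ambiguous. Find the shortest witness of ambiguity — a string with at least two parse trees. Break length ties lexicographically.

x * x

length 1: no string has ≥2 trees
length 3: x * x has 2 parse trees

Two derivations of x * x:
  A ⇒ L * A ⇒ H * A ⇒ x * A ⇒ x * L ⇒ x * H ⇒ x * x
  A ⇒ A * L ⇒ L * L ⇒ H * L ⇒ x * L ⇒ x * H ⇒ x * x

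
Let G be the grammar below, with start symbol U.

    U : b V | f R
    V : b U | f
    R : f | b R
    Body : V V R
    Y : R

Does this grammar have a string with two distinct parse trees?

Unambiguous

(Body, Y are unreachable from U, so their rules don't affect L(U).) Each reachable nonterminal has at most one production per leading terminal, and all productions are right-linear; the derivation is determined token-by-token.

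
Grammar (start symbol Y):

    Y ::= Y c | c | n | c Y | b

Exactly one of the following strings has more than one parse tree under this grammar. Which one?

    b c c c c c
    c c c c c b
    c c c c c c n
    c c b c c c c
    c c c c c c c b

b c c c c c: 1 tree
c c c c c b: 1 tree
c c c c c c n: 1 tree
c c b c c c c: 15 trees
c c c c c c c b: 1 tree

c c b c c c c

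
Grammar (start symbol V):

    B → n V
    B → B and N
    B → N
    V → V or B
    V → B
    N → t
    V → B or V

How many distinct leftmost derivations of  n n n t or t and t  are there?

Parse trees for n n n t or t and t (showing first 6 of 20):
  [V [V [B n [V [B n [V [B n [V [B [N t]]]]]]]]] or [B [B [N t]] and [N t]]]
  [V [B n [V [V [B n [V [B n [V [B [N t]]]]]]] or [B [B [N t]] and [N t]]]]]
  [V [B n [V [B n [V [V [B n [V [B [N t]]]]] or [B [B [N t]] and [N t]]]]]]]
  [V [B n [V [B n [V [B n [V [V [B [N t]]] or [B [B [N t]] and [N t]]]]]]]]]
  [V [B n [V [B n [V [B n [V [B [N t]] or [V [B [B [N t]] and [N t]]]]]]]]]]
  [V [B n [V [B n [V [B [B n [V [V [B [N t]]] or [B [N t]]]] and [N t]]]]]]]

20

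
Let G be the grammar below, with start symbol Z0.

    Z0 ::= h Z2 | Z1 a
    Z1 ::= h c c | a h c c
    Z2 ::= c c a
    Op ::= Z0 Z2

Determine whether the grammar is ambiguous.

Witness: h c c a

Derivation 1: Z0 ⇒ h Z2 ⇒ h c c a
Derivation 2: Z0 ⇒ Z1 a ⇒ h c c a

Two distinct leftmost derivations for the same string.

Ambiguous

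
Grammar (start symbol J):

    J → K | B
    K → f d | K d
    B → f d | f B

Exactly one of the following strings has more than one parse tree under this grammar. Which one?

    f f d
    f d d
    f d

f f d: 1 tree
f d d: 1 tree
f d: 2 trees

f d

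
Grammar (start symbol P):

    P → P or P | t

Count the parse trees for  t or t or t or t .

5

Parse trees for t or t or t or t:
  [P [P t] or [P [P t] or [P [P t] or [P t]]]]
  [P [P t] or [P [P [P t] or [P t]] or [P t]]]
  [P [P [P t] or [P t]] or [P [P t] or [P t]]]
  [P [P [P t] or [P [P t] or [P t]]] or [P t]]
  [P [P [P [P t] or [P t]] or [P t]] or [P t]]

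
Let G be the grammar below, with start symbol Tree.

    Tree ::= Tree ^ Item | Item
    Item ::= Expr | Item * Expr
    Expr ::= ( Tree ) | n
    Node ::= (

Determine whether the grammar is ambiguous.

Unambiguous

Only Tree, Item, Expr are reachable from Tree; ignoring the rest: Tree → Tree ^ Item | Item  ;  Item → Item * Expr | Expr  — a left-associative chain with Expr at the bottom. Each string factors uniquely by precedence.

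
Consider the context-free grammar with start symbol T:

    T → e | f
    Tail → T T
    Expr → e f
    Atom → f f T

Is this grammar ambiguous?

Unambiguous

Only T is reachable from T; ignoring the rest: Restricted to the reachable nonterminals, every rule has the form A → t or A → t B, and no two rules for the same A share a first terminal. The grammar encodes a DFA — one run per string.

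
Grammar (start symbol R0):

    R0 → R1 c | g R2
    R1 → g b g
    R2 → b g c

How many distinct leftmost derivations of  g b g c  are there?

Parse trees for g b g c:
  [R0 [R1 g b g] c]
  [R0 g [R2 b g c]]

2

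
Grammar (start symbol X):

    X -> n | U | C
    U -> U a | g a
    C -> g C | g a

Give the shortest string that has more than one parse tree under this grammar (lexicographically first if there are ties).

g a

length 1: no string has ≥2 trees
length 2: g a has 2 parse trees

Two derivations of g a:
  X ⇒ U ⇒ g a
  X ⇒ C ⇒ g a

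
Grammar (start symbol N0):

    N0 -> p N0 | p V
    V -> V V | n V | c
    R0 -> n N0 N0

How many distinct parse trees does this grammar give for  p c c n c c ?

Parse trees for p c c n c c:
  [N0 p [V [V c] [V [V c] [V [V n [V c]] [V c]]]]]
  [N0 p [V [V c] [V [V c] [V n [V [V c] [V c]]]]]]
  [N0 p [V [V c] [V [V [V c] [V n [V c]]] [V c]]]]
  [N0 p [V [V [V c] [V c]] [V [V n [V c]] [V c]]]]
  [N0 p [V [V [V c] [V c]] [V n [V [V c] [V c]]]]]
  [N0 p [V [V [V c] [V [V c] [V n [V c]]]] [V c]]]
  [N0 p [V [V [V [V c] [V c]] [V n [V c]]] [V c]]]

7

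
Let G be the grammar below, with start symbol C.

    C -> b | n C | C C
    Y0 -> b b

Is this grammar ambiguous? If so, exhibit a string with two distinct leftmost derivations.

Witness: b b b

Derivation 1: C ⇒ C C ⇒ b C ⇒ b C C ⇒ b b C ⇒ b b b
Derivation 2: C ⇒ C C ⇒ C C C ⇒ b C C ⇒ b b C ⇒ b b b

Two distinct leftmost derivations for the same string.

Ambiguous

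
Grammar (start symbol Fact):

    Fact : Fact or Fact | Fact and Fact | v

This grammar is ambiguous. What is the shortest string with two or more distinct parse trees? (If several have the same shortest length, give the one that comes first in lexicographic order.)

v and v and v

length 1: no string has ≥2 trees
length 3: no string has ≥2 trees
length 5: v and v and v has 2 parse trees

Two derivations of v and v and v:
  Fact ⇒ Fact and Fact ⇒ Fact and Fact and Fact ⇒ v and Fact and Fact ⇒ v and v and Fact ⇒ v and v and v
  Fact ⇒ Fact and Fact ⇒ v and Fact ⇒ v and Fact and Fact ⇒ v and v and Fact ⇒ v and v and v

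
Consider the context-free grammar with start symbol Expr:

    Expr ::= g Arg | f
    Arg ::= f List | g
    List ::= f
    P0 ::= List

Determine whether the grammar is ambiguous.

Only Expr, Arg, List are reachable from Expr; ignoring the rest: The reachable rules are right-linear with at most one rule per (nonterminal, next-terminal) pair. Each input token forces the next rule, so parsing is deterministic.

Unambiguous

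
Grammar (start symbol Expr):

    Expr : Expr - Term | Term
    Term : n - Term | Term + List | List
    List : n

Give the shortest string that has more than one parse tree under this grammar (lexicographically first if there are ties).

length 1: no string has ≥2 trees
length 3: n - n has 2 parse trees

Two derivations of n - n:
  Expr ⇒ Expr - Term ⇒ Term - Term ⇒ List - Term ⇒ n - Term ⇒ n - List ⇒ n - n
  Expr ⇒ Term ⇒ n - Term ⇒ n - List ⇒ n - n

n - n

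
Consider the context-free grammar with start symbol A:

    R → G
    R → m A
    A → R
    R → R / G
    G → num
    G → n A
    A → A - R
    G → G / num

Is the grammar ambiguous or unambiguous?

Ambiguous

Witness: num / num

Derivation 1: A ⇒ R ⇒ G ⇒ G / num ⇒ num / num
Derivation 2: A ⇒ R ⇒ R / G ⇒ G / G ⇒ num / G ⇒ num / num

Two distinct leftmost derivations for the same string.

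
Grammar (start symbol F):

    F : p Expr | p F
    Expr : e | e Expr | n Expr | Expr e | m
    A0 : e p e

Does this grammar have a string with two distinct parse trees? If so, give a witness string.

Witness: p e e

Derivation 1: F ⇒ p Expr ⇒ p e Expr ⇒ p e e
Derivation 2: F ⇒ p Expr ⇒ p Expr e ⇒ p e e

Two distinct leftmost derivations for the same string.

Ambiguous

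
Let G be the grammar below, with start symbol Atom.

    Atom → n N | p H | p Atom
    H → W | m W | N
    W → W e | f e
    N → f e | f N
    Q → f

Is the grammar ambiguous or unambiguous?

Ambiguous

Witness: p f e

Derivation 1: Atom ⇒ p H ⇒ p W ⇒ p f e
Derivation 2: Atom ⇒ p H ⇒ p N ⇒ p f e

Two distinct leftmost derivations for the same string.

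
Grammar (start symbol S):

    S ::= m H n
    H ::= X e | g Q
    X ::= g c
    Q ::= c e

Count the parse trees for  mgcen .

2

Parse trees for mgcen:
  [S m [H [X g c] e] n]
  [S m [H g [Q c e]] n]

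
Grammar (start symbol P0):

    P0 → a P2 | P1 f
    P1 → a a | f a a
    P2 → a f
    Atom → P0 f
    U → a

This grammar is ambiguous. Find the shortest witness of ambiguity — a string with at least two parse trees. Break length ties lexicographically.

length 3: a a f has 2 parse trees

Two derivations of a a f:
  P0 ⇒ a P2 ⇒ a a f
  P0 ⇒ P1 f ⇒ a a f

a a f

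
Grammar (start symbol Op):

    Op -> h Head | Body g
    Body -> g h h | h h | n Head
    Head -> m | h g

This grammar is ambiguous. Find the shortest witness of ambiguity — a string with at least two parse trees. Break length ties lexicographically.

h h g

length 2: no string has ≥2 trees
length 3: h h g has 2 parse trees

Two derivations of h h g:
  Op ⇒ h Head ⇒ h h g
  Op ⇒ Body g ⇒ h h g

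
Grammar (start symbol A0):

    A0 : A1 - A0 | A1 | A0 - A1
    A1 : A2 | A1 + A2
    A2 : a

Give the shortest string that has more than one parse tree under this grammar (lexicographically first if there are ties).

length 1: no string has ≥2 trees
length 3: a - a has 2 parse trees

Two derivations of a - a:
  A0 ⇒ A1 - A0 ⇒ A2 - A0 ⇒ a - A0 ⇒ a - A1 ⇒ a - A2 ⇒ a - a
  A0 ⇒ A0 - A1 ⇒ A1 - A1 ⇒ A2 - A1 ⇒ a - A1 ⇒ a - A2 ⇒ a - a

a - a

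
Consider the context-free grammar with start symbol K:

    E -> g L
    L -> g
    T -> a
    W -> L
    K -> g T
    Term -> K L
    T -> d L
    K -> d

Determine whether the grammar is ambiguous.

Only K, T, L are reachable from K; ignoring the rest: Restricted to the reachable nonterminals, every rule has the form A → t or A → t B, and no two rules for the same A share a first terminal. The grammar encodes a DFA — one run per string.

Unambiguous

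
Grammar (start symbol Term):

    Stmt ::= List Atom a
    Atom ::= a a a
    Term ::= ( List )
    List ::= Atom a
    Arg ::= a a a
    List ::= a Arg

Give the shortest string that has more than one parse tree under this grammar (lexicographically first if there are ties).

( a a a a )

length 6: ( a a a a ) has 2 parse trees

Two derivations of ( a a a a ):
  Term ⇒ ( List ) ⇒ ( Atom a ) ⇒ ( a a a a )
  Term ⇒ ( List ) ⇒ ( a Arg ) ⇒ ( a a a a )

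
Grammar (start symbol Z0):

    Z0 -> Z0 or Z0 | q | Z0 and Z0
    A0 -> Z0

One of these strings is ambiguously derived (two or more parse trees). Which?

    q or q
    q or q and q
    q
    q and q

q or q: 1 tree
q or q and q: 2 trees
q: 1 tree
q and q: 1 tree

q or q and q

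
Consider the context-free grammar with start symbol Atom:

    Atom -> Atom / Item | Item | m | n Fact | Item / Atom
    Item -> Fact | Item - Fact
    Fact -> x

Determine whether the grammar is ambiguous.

Ambiguous

Witness: x / x

Derivation 1: Atom ⇒ Atom / Item ⇒ Item / Item ⇒ Fact / Item ⇒ x / Item ⇒ x / Fact ⇒ x / x
Derivation 2: Atom ⇒ Item / Atom ⇒ Fact / Atom ⇒ x / Atom ⇒ x / Item ⇒ x / Fact ⇒ x / x

Two distinct leftmost derivations for the same string.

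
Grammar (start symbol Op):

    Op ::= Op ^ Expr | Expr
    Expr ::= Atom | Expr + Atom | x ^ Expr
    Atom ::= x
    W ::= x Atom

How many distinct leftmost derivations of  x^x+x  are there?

Parse trees for x^x+x:
  [Op [Op [Expr [Atom x]]] ^ [Expr [Expr [Atom x]] + [Atom x]]]
  [Op [Expr [Expr x ^ [Expr [Atom x]]] + [Atom x]]]
  [Op [Expr x ^ [Expr [Expr [Atom x]] + [Atom x]]]]

3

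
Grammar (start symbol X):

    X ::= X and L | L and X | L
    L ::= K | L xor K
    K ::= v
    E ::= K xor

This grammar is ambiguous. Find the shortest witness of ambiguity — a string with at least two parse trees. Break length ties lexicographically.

v and v

length 1: no string has ≥2 trees
length 3: v and v has 2 parse trees

Two derivations of v and v:
  X ⇒ X and L ⇒ L and L ⇒ K and L ⇒ v and L ⇒ v and K ⇒ v and v
  X ⇒ L and X ⇒ K and X ⇒ v and X ⇒ v and L ⇒ v and K ⇒ v and v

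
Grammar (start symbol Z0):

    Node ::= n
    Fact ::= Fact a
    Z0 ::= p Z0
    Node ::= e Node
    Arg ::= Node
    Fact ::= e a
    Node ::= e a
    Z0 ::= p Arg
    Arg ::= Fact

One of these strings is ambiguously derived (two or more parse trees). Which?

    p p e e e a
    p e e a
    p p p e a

p p e e e a: 1 tree
p e e a: 1 tree
p p p e a: 2 trees

p p p e a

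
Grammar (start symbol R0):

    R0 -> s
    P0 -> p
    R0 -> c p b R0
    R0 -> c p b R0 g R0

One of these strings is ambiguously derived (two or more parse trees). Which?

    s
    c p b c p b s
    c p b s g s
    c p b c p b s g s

s: 1 tree
c p b c p b s: 1 tree
c p b s g s: 1 tree
c p b c p b s g s: 2 trees

c p b c p b s g s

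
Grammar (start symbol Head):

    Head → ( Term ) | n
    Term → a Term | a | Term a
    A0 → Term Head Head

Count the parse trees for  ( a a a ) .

4

Parse trees for ( a a a ):
  [Head ( [Term a [Term a [Term a]]] )]
  [Head ( [Term a [Term [Term a] a]] )]
  [Head ( [Term [Term a [Term a]] a] )]
  [Head ( [Term [Term [Term a] a] a] )]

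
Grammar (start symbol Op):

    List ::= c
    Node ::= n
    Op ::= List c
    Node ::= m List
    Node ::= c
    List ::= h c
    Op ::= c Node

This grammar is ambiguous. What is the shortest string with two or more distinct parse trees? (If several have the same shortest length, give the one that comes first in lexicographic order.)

length 2: c c has 2 parse trees

Two derivations of c c:
  Op ⇒ List c ⇒ c c
  Op ⇒ c Node ⇒ c c

c c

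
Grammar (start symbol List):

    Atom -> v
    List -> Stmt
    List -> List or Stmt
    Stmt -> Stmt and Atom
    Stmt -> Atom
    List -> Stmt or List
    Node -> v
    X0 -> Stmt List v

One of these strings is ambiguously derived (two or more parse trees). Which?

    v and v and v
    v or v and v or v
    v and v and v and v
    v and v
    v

v and v and v: 1 tree
v or v and v or v: 4 trees
v and v and v and v: 1 tree
v and v: 1 tree
v: 1 tree

v or v and v or v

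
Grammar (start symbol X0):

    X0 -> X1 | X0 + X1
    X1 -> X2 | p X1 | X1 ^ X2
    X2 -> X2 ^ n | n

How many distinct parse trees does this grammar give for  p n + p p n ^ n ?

4

Parse trees for p n + p p n ^ n:
  [X0 [X0 [X1 p [X1 [X2 n]]]] + [X1 p [X1 p [X1 [X2 [X2 n] ^ n]]]]]
  [X0 [X0 [X1 p [X1 [X2 n]]]] + [X1 p [X1 p [X1 [X1 [X2 n]] ^ [X2 n]]]]]
  [X0 [X0 [X1 p [X1 [X2 n]]]] + [X1 p [X1 [X1 p [X1 [X2 n]]] ^ [X2 n]]]]
  [X0 [X0 [X1 p [X1 [X2 n]]]] + [X1 [X1 p [X1 p [X1 [X2 n]]]] ^ [X2 n]]]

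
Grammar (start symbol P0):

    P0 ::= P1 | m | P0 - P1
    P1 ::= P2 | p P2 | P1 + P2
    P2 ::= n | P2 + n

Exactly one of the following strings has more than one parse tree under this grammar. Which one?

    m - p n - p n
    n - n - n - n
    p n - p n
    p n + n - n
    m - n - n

m - p n - p n: 1 tree
n - n - n - n: 1 tree
p n - p n: 1 tree
p n + n - n: 2 trees
m - n - n: 1 tree

p n + n - n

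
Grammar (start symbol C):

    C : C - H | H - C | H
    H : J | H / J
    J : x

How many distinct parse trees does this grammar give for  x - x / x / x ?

2

Parse trees for x - x / x / x:
  [C [C [H [J x]]] - [H [H [H [J x]] / [J x]] / [J x]]]
  [C [H [J x]] - [C [H [H [H [J x]] / [J x]] / [J x]]]]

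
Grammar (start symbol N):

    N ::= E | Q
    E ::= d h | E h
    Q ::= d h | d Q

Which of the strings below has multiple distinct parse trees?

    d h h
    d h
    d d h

d h

d h h: 1 tree
d h: 2 trees
d d h: 1 tree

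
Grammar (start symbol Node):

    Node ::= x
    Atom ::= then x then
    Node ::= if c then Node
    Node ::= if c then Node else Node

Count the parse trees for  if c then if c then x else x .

2

Parse trees for if c then if c then x else x:
  [Node if c then [Node if c then [Node x] else [Node x]]]
  [Node if c then [Node if c then [Node x]] else [Node x]]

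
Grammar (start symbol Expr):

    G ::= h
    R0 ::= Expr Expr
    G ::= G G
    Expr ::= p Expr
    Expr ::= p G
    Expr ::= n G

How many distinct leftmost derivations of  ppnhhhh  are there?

5

Parse trees for ppnhhhh:
  [Expr p [Expr p [Expr n [G [G h] [G [G h] [G [G h] [G h]]]]]]]
  [Expr p [Expr p [Expr n [G [G h] [G [G [G h] [G h]] [G h]]]]]]
  [Expr p [Expr p [Expr n [G [G [G h] [G h]] [G [G h] [G h]]]]]]
  [Expr p [Expr p [Expr n [G [G [G h] [G [G h] [G h]]] [G h]]]]]
  [Expr p [Expr p [Expr n [G [G [G [G h] [G h]] [G h]] [G h]]]]]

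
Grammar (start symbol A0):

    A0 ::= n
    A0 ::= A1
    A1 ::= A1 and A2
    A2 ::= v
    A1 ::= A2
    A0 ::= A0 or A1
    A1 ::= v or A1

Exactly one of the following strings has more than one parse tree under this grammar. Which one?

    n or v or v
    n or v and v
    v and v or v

n or v or v

n or v or v: 2 trees
n or v and v: 1 tree
v and v or v: 1 tree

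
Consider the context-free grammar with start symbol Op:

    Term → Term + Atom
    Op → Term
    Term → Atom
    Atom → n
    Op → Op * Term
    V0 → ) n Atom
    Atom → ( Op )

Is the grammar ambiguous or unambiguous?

Unambiguous

Only Op, Term, Atom are reachable from Op; ignoring the rest: This is a standard precedence ladder (Op over Term over Atom), with each level left-recursive on its own operator ('*' at Op, '+' at Term). That structure is LR(1), hence unambiguous.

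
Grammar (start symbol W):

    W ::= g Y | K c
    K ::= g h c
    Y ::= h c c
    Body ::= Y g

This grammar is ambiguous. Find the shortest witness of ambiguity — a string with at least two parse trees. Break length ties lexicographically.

length 4: g h c c has 2 parse trees

Two derivations of g h c c:
  W ⇒ g Y ⇒ g h c c
  W ⇒ K c ⇒ g h c c

g h c c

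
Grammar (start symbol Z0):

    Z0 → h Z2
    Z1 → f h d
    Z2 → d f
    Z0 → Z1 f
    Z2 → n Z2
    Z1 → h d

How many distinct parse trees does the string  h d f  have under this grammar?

2

Parse trees for h d f:
  [Z0 h [Z2 d f]]
  [Z0 [Z1 h d] f]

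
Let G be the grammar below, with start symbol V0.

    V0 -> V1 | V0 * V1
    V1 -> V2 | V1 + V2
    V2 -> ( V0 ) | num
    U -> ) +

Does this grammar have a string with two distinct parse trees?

Unambiguous

(U is unreachable from V0, so its rules don't affect L(V0).) This is a standard precedence ladder (V0 over V1 over V2), with each level left-recursive on its own operator ('*' at V0, '+' at V1). That structure is LR(1), hence unambiguous.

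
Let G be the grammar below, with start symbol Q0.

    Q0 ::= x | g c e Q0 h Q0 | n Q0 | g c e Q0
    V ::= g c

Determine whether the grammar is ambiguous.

Witness: g c e g c e x h x

Derivation 1: Q0 ⇒ g c e Q0 h Q0 ⇒ g c e g c e Q0 h Q0 ⇒ g c e g c e x h Q0 ⇒ g c e g c e x h x
Derivation 2: Q0 ⇒ g c e Q0 ⇒ g c e g c e Q0 h Q0 ⇒ g c e g c e x h Q0 ⇒ g c e g c e x h x

Two distinct leftmost derivations for the same string.

Ambiguous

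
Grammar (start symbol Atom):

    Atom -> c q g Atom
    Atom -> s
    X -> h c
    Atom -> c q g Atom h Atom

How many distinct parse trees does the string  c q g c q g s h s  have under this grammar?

2

Parse trees for c q g c q g s h s:
  [Atom c q g [Atom c q g [Atom s] h [Atom s]]]
  [Atom c q g [Atom c q g [Atom s]] h [Atom s]]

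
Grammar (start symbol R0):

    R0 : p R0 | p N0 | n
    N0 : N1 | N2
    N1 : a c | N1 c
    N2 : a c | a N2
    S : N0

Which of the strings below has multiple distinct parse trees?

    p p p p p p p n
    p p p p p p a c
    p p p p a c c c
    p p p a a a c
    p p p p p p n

p p p p p p a c

p p p p p p p n: 1 tree
p p p p p p a c: 2 trees
p p p p a c c c: 1 tree
p p p a a a c: 1 tree
p p p p p p n: 1 tree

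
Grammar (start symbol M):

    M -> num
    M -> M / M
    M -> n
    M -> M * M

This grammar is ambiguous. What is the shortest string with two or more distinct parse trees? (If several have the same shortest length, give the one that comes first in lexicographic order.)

length 1: no string has ≥2 trees
length 3: no string has ≥2 trees
length 5: n * n * n has 2 parse trees

Two derivations of n * n * n:
  M ⇒ M * M ⇒ n * M ⇒ n * M * M ⇒ n * n * M ⇒ n * n * n
  M ⇒ M * M ⇒ M * M * M ⇒ n * M * M ⇒ n * n * M ⇒ n * n * n

n * n * n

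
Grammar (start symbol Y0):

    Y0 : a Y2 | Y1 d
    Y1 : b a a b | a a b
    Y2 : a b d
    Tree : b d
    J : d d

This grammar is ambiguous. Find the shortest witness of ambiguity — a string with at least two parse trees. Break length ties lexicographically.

length 4: a a b d has 2 parse trees

Two derivations of a a b d:
  Y0 ⇒ a Y2 ⇒ a a b d
  Y0 ⇒ Y1 d ⇒ a a b d

a a b d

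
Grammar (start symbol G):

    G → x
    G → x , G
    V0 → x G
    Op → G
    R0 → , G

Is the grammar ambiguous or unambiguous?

Unambiguous

Only G is reachable from G; ignoring the rest: The reachable grammar is A → atom sep A | atom. Each atom is followed by either the separator (recurse) or end-of-string (stop) — no choice point.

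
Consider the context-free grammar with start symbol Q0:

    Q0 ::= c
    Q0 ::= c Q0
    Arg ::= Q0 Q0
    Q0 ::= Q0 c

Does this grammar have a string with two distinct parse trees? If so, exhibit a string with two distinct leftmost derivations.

Witness: c c

Derivation 1: Q0 ⇒ c Q0 ⇒ c c
Derivation 2: Q0 ⇒ Q0 c ⇒ c c

Two distinct leftmost derivations for the same string.

Ambiguous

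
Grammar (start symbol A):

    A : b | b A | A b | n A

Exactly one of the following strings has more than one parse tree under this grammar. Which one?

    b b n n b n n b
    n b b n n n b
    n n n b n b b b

n n n b n b b b

b b n n b n n b: 1 tree
n b b n n n b: 1 tree
n n n b n b b b: 29 trees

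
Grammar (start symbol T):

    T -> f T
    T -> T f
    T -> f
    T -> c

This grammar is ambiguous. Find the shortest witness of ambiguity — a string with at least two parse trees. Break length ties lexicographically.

f f

length 1: no string has ≥2 trees
length 2: f f has 2 parse trees

Two derivations of f f:
  T ⇒ f T ⇒ f f
  T ⇒ T f ⇒ f f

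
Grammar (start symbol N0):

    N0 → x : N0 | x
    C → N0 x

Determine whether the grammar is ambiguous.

Only N0 is reachable from N0; ignoring the rest: The reachable grammar is A → atom sep A | atom. Each atom is followed by either the separator (recurse) or end-of-string (stop) — no choice point.

Unambiguous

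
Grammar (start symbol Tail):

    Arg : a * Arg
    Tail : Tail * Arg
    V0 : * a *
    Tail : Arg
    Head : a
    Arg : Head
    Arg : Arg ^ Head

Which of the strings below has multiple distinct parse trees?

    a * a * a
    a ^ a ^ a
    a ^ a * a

a * a * a: 4 trees
a ^ a ^ a: 1 tree
a ^ a * a: 1 tree

a * a * a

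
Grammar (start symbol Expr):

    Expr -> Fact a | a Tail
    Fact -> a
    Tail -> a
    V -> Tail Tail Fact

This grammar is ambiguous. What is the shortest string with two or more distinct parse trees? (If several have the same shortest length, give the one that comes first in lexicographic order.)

a a

length 2: a a has 2 parse trees

Two derivations of a a:
  Expr ⇒ Fact a ⇒ a a
  Expr ⇒ a Tail ⇒ a a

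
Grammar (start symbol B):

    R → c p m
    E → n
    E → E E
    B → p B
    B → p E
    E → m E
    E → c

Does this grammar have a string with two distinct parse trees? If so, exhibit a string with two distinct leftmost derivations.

Ambiguous

Witness: p c c c

Derivation 1: B ⇒ p E ⇒ p E E ⇒ p E E E ⇒ p c E E ⇒ p c c E ⇒ p c c c
Derivation 2: B ⇒ p E ⇒ p E E ⇒ p c E ⇒ p c E E ⇒ p c c E ⇒ p c c c

Two distinct leftmost derivations for the same string.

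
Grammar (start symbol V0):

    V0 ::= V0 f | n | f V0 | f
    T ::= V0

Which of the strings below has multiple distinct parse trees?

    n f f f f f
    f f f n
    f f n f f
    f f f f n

f f n f f

n f f f f f: 1 tree
f f f n: 1 tree
f f n f f: 6 trees
f f f f n: 1 tree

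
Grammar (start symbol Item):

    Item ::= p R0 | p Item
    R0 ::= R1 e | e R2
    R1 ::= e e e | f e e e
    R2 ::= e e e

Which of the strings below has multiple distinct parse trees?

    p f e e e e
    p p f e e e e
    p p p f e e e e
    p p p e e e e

p p p e e e e

p f e e e e: 1 tree
p p f e e e e: 1 tree
p p p f e e e e: 1 tree
p p p e e e e: 2 trees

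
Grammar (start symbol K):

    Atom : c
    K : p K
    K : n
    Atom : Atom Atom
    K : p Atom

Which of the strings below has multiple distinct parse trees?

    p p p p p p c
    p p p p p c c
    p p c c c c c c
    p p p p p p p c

p p c c c c c c

p p p p p p c: 1 tree
p p p p p c c: 1 tree
p p c c c c c c: 42 trees
p p p p p p p c: 1 tree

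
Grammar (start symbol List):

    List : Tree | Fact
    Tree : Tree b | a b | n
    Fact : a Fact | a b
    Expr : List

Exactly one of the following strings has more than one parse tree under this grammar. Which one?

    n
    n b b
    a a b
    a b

a b

n: 1 tree
n b b: 1 tree
a a b: 1 tree
a b: 2 trees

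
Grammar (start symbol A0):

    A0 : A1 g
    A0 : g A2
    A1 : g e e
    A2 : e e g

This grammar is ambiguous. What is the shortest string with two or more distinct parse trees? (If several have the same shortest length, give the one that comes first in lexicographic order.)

g e e g

length 4: g e e g has 2 parse trees

Two derivations of g e e g:
  A0 ⇒ A1 g ⇒ g e e g
  A0 ⇒ g A2 ⇒ g e e g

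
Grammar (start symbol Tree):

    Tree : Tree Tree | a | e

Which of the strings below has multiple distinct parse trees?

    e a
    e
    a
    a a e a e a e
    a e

a a e a e a e

e a: 1 tree
e: 1 tree
a: 1 tree
a a e a e a e: 132 trees
a e: 1 tree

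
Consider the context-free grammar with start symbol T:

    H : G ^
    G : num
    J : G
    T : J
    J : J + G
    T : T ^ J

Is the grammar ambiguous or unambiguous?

Unambiguous

(H is unreachable from T, so its rules don't affect L(T).) The grammar is stratified — T handles '^' (left-recursive), J handles '+', G atoms. Each operator has a fixed associativity and precedence level, so every string has one parse.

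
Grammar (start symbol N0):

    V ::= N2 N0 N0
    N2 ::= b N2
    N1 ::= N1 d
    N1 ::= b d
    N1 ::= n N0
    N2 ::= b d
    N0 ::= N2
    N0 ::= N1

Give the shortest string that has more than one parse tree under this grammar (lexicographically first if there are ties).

length 2: b d has 2 parse trees

Two derivations of b d:
  N0 ⇒ N2 ⇒ b d
  N0 ⇒ N1 ⇒ b d

b d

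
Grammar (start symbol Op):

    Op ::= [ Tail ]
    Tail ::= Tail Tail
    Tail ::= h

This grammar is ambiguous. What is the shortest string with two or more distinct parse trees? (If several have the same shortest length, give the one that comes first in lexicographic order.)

length 3: no string has ≥2 trees
length 4: no string has ≥2 trees
length 5: [ h h h ] has 2 parse trees

Two derivations of [ h h h ]:
  Op ⇒ [ Tail ] ⇒ [ Tail Tail ] ⇒ [ Tail Tail Tail ] ⇒ [ h Tail Tail ] ⇒ [ h h Tail ] ⇒ [ h h h ]
  Op ⇒ [ Tail ] ⇒ [ Tail Tail ] ⇒ [ h Tail ] ⇒ [ h Tail Tail ] ⇒ [ h h Tail ] ⇒ [ h h h ]

[ h h h ]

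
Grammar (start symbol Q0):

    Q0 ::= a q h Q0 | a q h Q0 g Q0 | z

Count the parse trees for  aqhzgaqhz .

Parse trees for aqhzgaqhz:
  [Q0 a q h [Q0 z] g [Q0 a q h [Q0 z]]]

1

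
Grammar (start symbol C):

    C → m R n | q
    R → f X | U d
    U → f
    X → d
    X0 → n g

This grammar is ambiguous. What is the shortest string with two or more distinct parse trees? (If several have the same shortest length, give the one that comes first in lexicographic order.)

m f d n

length 1: no string has ≥2 trees
length 4: m f d n has 2 parse trees

Two derivations of m f d n:
  C ⇒ m R n ⇒ m f X n ⇒ m f d n
  C ⇒ m R n ⇒ m U d n ⇒ m f d n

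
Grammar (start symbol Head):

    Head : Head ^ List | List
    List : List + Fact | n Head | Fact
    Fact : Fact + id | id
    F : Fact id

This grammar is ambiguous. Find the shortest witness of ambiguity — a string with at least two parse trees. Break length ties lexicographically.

length 1: no string has ≥2 trees
length 2: no string has ≥2 trees
length 3: id + id has 2 parse trees

Two derivations of id + id:
  Head ⇒ List ⇒ List + Fact ⇒ Fact + Fact ⇒ id + Fact ⇒ id + id
  Head ⇒ List ⇒ Fact ⇒ Fact + id ⇒ id + id

id + id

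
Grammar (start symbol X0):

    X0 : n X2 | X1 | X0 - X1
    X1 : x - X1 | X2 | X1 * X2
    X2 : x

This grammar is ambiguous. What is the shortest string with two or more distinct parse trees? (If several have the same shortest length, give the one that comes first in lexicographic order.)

x - x

length 1: no string has ≥2 trees
length 2: no string has ≥2 trees
length 3: x - x has 2 parse trees

Two derivations of x - x:
  X0 ⇒ X1 ⇒ x - X1 ⇒ x - X2 ⇒ x - x
  X0 ⇒ X0 - X1 ⇒ X1 - X1 ⇒ X2 - X1 ⇒ x - X1 ⇒ x - X2 ⇒ x - x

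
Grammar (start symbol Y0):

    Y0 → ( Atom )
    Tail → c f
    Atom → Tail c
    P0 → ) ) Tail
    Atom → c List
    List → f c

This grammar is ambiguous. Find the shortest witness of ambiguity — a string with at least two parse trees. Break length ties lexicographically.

( c f c )

length 5: ( c f c ) has 2 parse trees

Two derivations of ( c f c ):
  Y0 ⇒ ( Atom ) ⇒ ( Tail c ) ⇒ ( c f c )
  Y0 ⇒ ( Atom ) ⇒ ( c List ) ⇒ ( c f c )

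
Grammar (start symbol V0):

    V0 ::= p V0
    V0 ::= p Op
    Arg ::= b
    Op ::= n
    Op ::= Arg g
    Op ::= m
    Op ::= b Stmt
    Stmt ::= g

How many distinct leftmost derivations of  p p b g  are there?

Parse trees for p p b g:
  [V0 p [V0 p [Op [Arg b] g]]]
  [V0 p [V0 p [Op b [Stmt g]]]]

2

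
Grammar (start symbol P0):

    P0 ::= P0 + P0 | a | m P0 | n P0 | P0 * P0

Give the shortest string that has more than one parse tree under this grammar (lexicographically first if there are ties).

length 1: no string has ≥2 trees
length 2: no string has ≥2 trees
length 3: no string has ≥2 trees
length 4: m a * a has 2 parse trees

Two derivations of m a * a:
  P0 ⇒ m P0 ⇒ m P0 * P0 ⇒ m a * P0 ⇒ m a * a
  P0 ⇒ P0 * P0 ⇒ m P0 * P0 ⇒ m a * P0 ⇒ m a * a

m a * a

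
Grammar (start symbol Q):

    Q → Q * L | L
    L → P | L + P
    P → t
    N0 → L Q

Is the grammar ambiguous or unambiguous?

Only Q, L, P are reachable from Q; ignoring the rest: This is a standard precedence ladder (Q over L over P), with each level left-recursive on its own operator ('*' at Q, '+' at L). That structure is LR(1), hence unambiguous.

Unambiguous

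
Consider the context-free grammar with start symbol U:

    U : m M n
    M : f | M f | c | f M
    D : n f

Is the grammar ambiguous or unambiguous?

Witness: m f f n

Derivation 1: U ⇒ m M n ⇒ m M f n ⇒ m f f n
Derivation 2: U ⇒ m M n ⇒ m f M n ⇒ m f f n

Two distinct leftmost derivations for the same string.

Ambiguous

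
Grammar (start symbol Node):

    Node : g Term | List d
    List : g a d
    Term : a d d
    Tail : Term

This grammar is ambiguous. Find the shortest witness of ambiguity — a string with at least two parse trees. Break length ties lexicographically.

length 4: g a d d has 2 parse trees

Two derivations of g a d d:
  Node ⇒ g Term ⇒ g a d d
  Node ⇒ List d ⇒ g a d d

g a d d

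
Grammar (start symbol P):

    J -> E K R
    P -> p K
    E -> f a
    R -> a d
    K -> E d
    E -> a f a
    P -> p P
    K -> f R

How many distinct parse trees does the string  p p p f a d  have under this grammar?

Parse trees for p p p f a d:
  [P p [P p [P p [K [E f a] d]]]]
  [P p [P p [P p [K f [R a d]]]]]

2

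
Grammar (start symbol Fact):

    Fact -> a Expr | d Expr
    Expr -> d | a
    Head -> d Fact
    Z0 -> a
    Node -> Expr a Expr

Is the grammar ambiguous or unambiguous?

Unambiguous

(Head, Z0, Node are unreachable from Fact, so their rules don't affect L(Fact).) Each reachable nonterminal has at most one production per leading terminal, and all productions are right-linear; the derivation is determined token-by-token.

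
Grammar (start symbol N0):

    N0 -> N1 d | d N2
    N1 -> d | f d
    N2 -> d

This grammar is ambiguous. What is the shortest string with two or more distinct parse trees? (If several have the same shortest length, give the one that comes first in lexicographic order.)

d d

length 2: d d has 2 parse trees

Two derivations of d d:
  N0 ⇒ N1 d ⇒ d d
  N0 ⇒ d N2 ⇒ d d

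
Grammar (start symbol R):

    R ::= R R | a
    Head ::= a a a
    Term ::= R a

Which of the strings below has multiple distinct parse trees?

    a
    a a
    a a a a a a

a: 1 tree
a a: 1 tree
a a a a a a: 42 trees

a a a a a a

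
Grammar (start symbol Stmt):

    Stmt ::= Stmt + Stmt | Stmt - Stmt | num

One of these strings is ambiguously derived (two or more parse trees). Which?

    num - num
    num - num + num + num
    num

num - num: 1 tree
num - num + num + num: 5 trees
num: 1 tree

num - num + num + num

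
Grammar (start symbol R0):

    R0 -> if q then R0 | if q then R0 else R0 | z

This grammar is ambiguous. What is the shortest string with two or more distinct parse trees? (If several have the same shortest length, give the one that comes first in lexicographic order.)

length 1: no string has ≥2 trees
length 4: no string has ≥2 trees
length 6: no string has ≥2 trees
length 7: no string has ≥2 trees
length 9: if q then if q then z else z has 2 parse trees

Two derivations of if q then if q then z else z:
  R0 ⇒ if q then R0 ⇒ if q then if q then R0 else R0 ⇒ if q then if q then z else R0 ⇒ if q then if q then z else z
  R0 ⇒ if q then R0 else R0 ⇒ if q then if q then R0 else R0 ⇒ if q then if q then z else R0 ⇒ if q then if q then z else z

if q then if q then z else z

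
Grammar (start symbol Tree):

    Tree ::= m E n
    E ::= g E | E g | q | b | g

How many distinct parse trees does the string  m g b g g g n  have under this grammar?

4

Parse trees for m g b g g g n:
  [Tree m [E g [E [E [E [E b] g] g] g]] n]
  [Tree m [E [E g [E [E [E b] g] g]] g] n]
  [Tree m [E [E [E g [E [E b] g]] g] g] n]
  [Tree m [E [E [E [E g [E b]] g] g] g] n]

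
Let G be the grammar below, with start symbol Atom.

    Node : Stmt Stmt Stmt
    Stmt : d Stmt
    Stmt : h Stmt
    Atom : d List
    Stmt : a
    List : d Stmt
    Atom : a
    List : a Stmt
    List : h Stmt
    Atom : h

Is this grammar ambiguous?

Unambiguous

Only Atom, List, Stmt are reachable from Atom; ignoring the rest: The reachable rules are right-linear with at most one rule per (nonterminal, next-terminal) pair. Each input token forces the next rule, so parsing is deterministic.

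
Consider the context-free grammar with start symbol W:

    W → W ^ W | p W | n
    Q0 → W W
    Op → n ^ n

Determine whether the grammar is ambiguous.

Ambiguous

Witness: p n ^ n

Derivation 1: W ⇒ W ^ W ⇒ p W ^ W ⇒ p n ^ W ⇒ p n ^ n
Derivation 2: W ⇒ p W ⇒ p W ^ W ⇒ p n ^ W ⇒ p n ^ n

Two distinct leftmost derivations for the same string.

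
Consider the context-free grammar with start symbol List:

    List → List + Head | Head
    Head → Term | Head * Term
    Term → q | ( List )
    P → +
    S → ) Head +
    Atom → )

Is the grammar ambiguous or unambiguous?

Unambiguous

(P, S, Atom are unreachable from List, so their rules don't affect L(List).) The grammar is stratified — List handles '+' (left-recursive), Head handles '*', Term atoms. Each operator has a fixed associativity and precedence level, so every string has one parse.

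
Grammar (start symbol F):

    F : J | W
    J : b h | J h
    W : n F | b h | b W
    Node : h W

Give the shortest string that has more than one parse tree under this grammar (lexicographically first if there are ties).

b h

length 2: b h has 2 parse trees

Two derivations of b h:
  F ⇒ J ⇒ b h
  F ⇒ W ⇒ b h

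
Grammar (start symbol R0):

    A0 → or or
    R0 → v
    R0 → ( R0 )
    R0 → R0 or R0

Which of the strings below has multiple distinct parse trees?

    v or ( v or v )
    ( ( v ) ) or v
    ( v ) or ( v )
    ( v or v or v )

v or ( v or v ): 1 tree
( ( v ) ) or v: 1 tree
( v ) or ( v ): 1 tree
( v or v or v ): 2 trees

( v or v or v )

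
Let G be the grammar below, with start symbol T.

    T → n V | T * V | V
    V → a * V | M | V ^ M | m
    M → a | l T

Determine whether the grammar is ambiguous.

Witness: a * a

Derivation 1: T ⇒ T * V ⇒ V * V ⇒ M * V ⇒ a * V ⇒ a * M ⇒ a * a
Derivation 2: T ⇒ V ⇒ a * V ⇒ a * M ⇒ a * a

Two distinct leftmost derivations for the same string.

Ambiguous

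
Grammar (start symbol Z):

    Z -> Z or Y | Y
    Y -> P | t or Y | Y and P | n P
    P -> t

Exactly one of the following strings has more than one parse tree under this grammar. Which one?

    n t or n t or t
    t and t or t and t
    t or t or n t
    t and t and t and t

t or t or n t

n t or n t or t: 1 tree
t and t or t and t: 1 tree
t or t or n t: 4 trees
t and t and t and t: 1 tree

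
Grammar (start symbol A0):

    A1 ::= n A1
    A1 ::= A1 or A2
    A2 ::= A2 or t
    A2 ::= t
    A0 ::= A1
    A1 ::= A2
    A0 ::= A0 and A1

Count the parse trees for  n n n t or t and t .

5

Parse trees for n n n t or t and t:
  [A0 [A0 [A1 n [A1 n [A1 n [A1 [A1 [A2 t]] or [A2 t]]]]]] and [A1 [A2 t]]]
  [A0 [A0 [A1 n [A1 n [A1 n [A1 [A2 [A2 t] or t]]]]]] and [A1 [A2 t]]]
  [A0 [A0 [A1 n [A1 n [A1 [A1 n [A1 [A2 t]]] or [A2 t]]]]] and [A1 [A2 t]]]
  [A0 [A0 [A1 n [A1 [A1 n [A1 n [A1 [A2 t]]]] or [A2 t]]]] and [A1 [A2 t]]]
  [A0 [A0 [A1 [A1 n [A1 n [A1 n [A1 [A2 t]]]]] or [A2 t]]] and [A1 [A2 t]]]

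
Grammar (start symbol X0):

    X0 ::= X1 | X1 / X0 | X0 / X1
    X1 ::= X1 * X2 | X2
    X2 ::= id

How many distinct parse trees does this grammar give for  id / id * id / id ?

4

Parse trees for id / id * id / id:
  [X0 [X1 [X2 id]] / [X0 [X1 [X1 [X2 id]] * [X2 id]] / [X0 [X1 [X2 id]]]]]
  [X0 [X1 [X2 id]] / [X0 [X0 [X1 [X1 [X2 id]] * [X2 id]]] / [X1 [X2 id]]]]
  [X0 [X0 [X1 [X2 id]] / [X0 [X1 [X1 [X2 id]] * [X2 id]]]] / [X1 [X2 id]]]
  [X0 [X0 [X0 [X1 [X2 id]]] / [X1 [X1 [X2 id]] * [X2 id]]] / [X1 [X2 id]]]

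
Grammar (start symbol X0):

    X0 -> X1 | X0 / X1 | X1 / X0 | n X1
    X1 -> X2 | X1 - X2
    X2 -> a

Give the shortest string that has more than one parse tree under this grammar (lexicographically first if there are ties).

a / a

length 1: no string has ≥2 trees
length 2: no string has ≥2 trees
length 3: a / a has 2 parse trees

Two derivations of a / a:
  X0 ⇒ X0 / X1 ⇒ X1 / X1 ⇒ X2 / X1 ⇒ a / X1 ⇒ a / X2 ⇒ a / a
  X0 ⇒ X1 / X0 ⇒ X2 / X0 ⇒ a / X0 ⇒ a / X1 ⇒ a / X2 ⇒ a / a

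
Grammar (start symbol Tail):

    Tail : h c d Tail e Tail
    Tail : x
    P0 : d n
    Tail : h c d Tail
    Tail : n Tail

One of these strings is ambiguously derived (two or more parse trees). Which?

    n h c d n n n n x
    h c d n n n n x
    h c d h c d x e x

h c d h c d x e x

n h c d n n n n x: 1 tree
h c d n n n n x: 1 tree
h c d h c d x e x: 2 trees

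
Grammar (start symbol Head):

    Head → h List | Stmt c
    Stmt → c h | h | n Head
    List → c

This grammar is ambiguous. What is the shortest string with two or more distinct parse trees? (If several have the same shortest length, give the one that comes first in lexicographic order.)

length 2: h c has 2 parse trees

Two derivations of h c:
  Head ⇒ h List ⇒ h c
  Head ⇒ Stmt c ⇒ h c

h c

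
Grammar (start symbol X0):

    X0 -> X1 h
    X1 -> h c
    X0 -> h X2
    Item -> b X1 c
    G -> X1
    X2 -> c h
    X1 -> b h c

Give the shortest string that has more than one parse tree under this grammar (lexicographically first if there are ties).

h c h

length 3: h c h has 2 parse trees

Two derivations of h c h:
  X0 ⇒ X1 h ⇒ h c h
  X0 ⇒ h X2 ⇒ h c h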